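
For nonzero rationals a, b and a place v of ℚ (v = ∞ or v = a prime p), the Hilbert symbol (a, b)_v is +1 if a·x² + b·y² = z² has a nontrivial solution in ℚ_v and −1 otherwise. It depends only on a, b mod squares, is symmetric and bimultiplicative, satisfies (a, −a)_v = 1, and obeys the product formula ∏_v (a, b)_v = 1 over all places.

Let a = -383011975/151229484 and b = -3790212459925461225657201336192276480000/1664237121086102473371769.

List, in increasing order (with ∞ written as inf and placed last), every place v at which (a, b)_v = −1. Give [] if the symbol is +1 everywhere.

Mod squares: a ≡ -1581, b ≡ -67983. Check v ∈ {∞, 2, 3, 5, 7, 11, 13, 17, 19, 31, 37, 41, 43}.
v=41: a=41^-2·(≡39), b=41^-8·(≡10) mod 41; (39|41)=+1, (10|41)=+1; (−1)^{-2·-8·20}·(+1)^-8·(+1)^-2 = +1.
v=43: a=43^0·(≡40), b=43^1·(≡14) mod 43; (40|43)=+1, (14|43)=+1; (−1)^{0·1·21}·(+1)^1·(+1)^0 = +1.
v=37: a=37^2·(≡10), b=37^6·(≡23) mod 37; (10|37)=+1, (23|37)=-1; (−1)^{2·6·18}·(+1)^6·(-1)^2 = +1.
v=3: a=3^-3·(≡1), b=3^1·(≡1) mod 3; (1|3)=+1, (1|3)=+1; (−1)^{-3·1·1}·(+1)^1·(+1)^-3 = -1.
v=5: a=5^2·(≡4), b=5^4·(≡3) mod 5; (4|5)=+1, (3|5)=-1; (−1)^{2·4·2}·(+1)^4·(-1)^2 = +1.
v=17: a=17^-1·(≡2), b=17^3·(≡2) mod 17; (2|17)=+1, (2|17)=+1; (−1)^{-1·3·8}·(+1)^3·(+1)^-1 = +1.
v=7: a=7^-2·(≡2), b=7^-6·(≡1) mod 7; (2|7)=+1, (1|7)=+1; (−1)^{-2·-6·3}·(+1)^-6·(+1)^-2 = +1.
v=2: v_2(a)=-2, v_2(b)=14; units ≡ 3, 1 (mod 8); ε·ε+αω+βω = 1·0+-2·0+14·1 ≡ 0  ⇒  (a,b)_2 = +1.
v=19: a=19^2·(≡8), b=19^6·(≡2) mod 19; (8|19)=-1, (2|19)=-1; (−1)^{2·6·9}·(-1)^6·(-1)^2 = +1.
v=∞: -1581 < 0 and -67983 < 0  ⇒  (a,b)_∞ = -1.
v=31: a=31^1·(≡3), b=31^5·(≡25) mod 31; (3|31)=-1, (25|31)=+1; (−1)^{1·5·15}·(-1)^5·(+1)^1 = +1.
v=11: a=11^0·(≡5), b=11^-6·(≡2) mod 11; (5|11)=+1, (2|11)=-1; (−1)^{0·-6·5}·(+1)^-6·(-1)^0 = +1.
v=13: a=13^0·(≡6), b=13^2·(≡5) mod 13; (6|13)=-1, (5|13)=-1; (−1)^{0·2·6}·(-1)^2·(-1)^0 = +1.
|Ram(-1581, -67983)| = 2, even; anisotropic at {3, ∞}.

[3, inf]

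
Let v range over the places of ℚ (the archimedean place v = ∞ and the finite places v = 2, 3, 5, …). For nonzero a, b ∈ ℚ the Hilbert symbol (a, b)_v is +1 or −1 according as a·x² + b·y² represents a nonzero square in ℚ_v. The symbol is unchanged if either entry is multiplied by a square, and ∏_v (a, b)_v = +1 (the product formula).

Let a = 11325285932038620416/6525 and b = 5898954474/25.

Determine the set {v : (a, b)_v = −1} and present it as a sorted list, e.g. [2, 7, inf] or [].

[23, 31, 37, 43]

(a, b) ≡ (28681, 272986) mod (ℚ^×)²; places V = {2, 3, 5, 7, 17, 23, 29, 31, 37, 43, ∞}.
(a,b)_7: α=6, u≡2; β=5, v≡4 (mod 7); (2|7)=+1, (4|7)=+1; sign (−1)^0·+1^5·+1^6 = +1.
(a,b)_37: α=2, u≡13; β=1, v≡8 (mod 37); (13|37)=-1, (8|37)=-1; sign (−1)^0·-1^1·-1^2 = -1.
(a,b)_2: α=8, β=1; u≡1, v≡5 (mod 8); ε(u)ε(v)=0·0, αω(v)=8·1, βω(u)=1·0; sum ≡ 0  ⇒  +1.
(a,b)_29: α=-1, u≡11; β=0, v≡20 (mod 29); (11|29)=-1, (20|29)=+1; sign (−1)^0·-1^0·+1^-1 = +1.
(a,b)_3: α=-2, u≡1; β=2, v≡1 (mod 3); (1|3)=+1, (1|3)=+1; sign (−1)^0·+1^2·+1^-2 = +1.
(a,b)_5: α=-2, u≡1; β=-2, v≡4 (mod 5); (1|5)=+1, (4|5)=+1; sign (−1)^0·+1^-2·+1^-2 = +1.
(a,b)_17: α=2, u≡2; β=1, v≡11 (mod 17); (2|17)=+1, (11|17)=-1; sign (−1)^0·+1^1·-1^2 = +1.
(a,b)_43: α=1, u≡27; β=0, v≡34 (mod 43); (27|43)=-1, (34|43)=-1; sign (−1)^0·-1^0·-1^1 = -1.
(a,b)_23: α=1, u≡7; β=0, v≡17 (mod 23); (7|23)=-1, (17|23)=-1; sign (−1)^0·-1^0·-1^1 = -1.
(a,b)_31: α=2, u≡21; β=1, v≡20 (mod 31); (21|31)=-1, (20|31)=+1; sign (−1)^0·-1^1·+1^2 = -1.
(a,b)_∞: sgn(28681)=+, sgn(272986)=+, so +1.
(28681, 272986 / ℚ) ramifies at {23, 31, 37, 43}: a division algebra.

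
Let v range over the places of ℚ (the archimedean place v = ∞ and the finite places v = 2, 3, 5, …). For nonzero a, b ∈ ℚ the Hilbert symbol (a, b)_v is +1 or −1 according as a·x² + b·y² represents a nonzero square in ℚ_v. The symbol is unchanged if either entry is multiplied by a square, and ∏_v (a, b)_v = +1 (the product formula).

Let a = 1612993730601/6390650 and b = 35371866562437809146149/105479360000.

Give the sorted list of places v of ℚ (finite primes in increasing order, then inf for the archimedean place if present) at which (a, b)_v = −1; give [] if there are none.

(a, b) ≡ (149226, 406) mod (ℚ^×)²; places V = {2, 3, 5, 7, 11, 17, 19, 29, 31, 43, ∞}.
(a,b)_29: α=2, u≡12; β=3, v≡26 (mod 29); (12|29)=-1, (26|29)=-1; sign (−1)^0·-1^3·-1^2 = -1.
(a,b)_11: α=1, u≡1; β=2, v≡10 (mod 11); (1|11)=+1, (10|11)=-1; sign (−1)^0·+1^2·-1^1 = -1.
(a,b)_2: α=-1, β=-9; u≡5, v≡3 (mod 8); ε(u)ε(v)=0·1, αω(v)=-1·1, βω(u)=-9·1; sum ≡ 0  ⇒  +1.
(a,b)_43: α=4, u≡21; β=6, v≡27 (mod 43); (21|43)=+1, (27|43)=-1; sign (−1)^0·+1^6·-1^4 = +1.
(a,b)_7: α=-1, u≡5; β=-3, v≡2 (mod 7); (5|7)=-1, (2|7)=+1; sign (−1)^1·-1^-3·+1^-1 = +1.
(a,b)_3: α=1, u≡2; β=8, v≡1 (mod 3); (2|3)=-1, (1|3)=+1; sign (−1)^0·-1^8·+1^1 = +1.
(a,b)_5: α=-2, u≡1; β=-4, v≡4 (mod 5); (1|5)=+1, (4|5)=+1; sign (−1)^0·+1^-4·+1^-2 = +1.
(a,b)_31: α=-2, u≡21; β=-2, v≡29 (mod 31); (21|31)=-1, (29|31)=-1; sign (−1)^0·-1^-2·-1^-2 = +1.
(a,b)_∞: sgn(149226)=+, sgn(406)=+, so +1.
(a,b)_19: α=-1, u≡17; β=0, v≡11 (mod 19); (17|19)=+1, (11|19)=+1; sign (−1)^0·+1^0·+1^-1 = +1.
(a,b)_17: α=1, u≡11; β=2, v≡13 (mod 17); (11|17)=-1, (13|17)=+1; sign (−1)^0·-1^2·+1^1 = +1.
(149226, 406 / ℚ) ramifies at {11, 29}: a division algebra.

[11, 29]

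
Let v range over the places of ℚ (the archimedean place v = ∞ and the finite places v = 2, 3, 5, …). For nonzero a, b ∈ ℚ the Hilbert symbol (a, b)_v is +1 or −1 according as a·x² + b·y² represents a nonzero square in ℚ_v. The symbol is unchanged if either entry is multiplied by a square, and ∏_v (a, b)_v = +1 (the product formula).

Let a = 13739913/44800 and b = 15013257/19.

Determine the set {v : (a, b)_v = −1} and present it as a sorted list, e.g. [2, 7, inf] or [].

(a, b) ≡ (88319, 5821467) mod (ℚ^×)²; places V = {2, 3, 5, 7, 11, 19, 31, 37, 41, 47, 53, ∞}.
(a,b)_53: α=0, u≡27; β=1, v≡41 (mod 53); (27|53)=-1, (41|53)=-1; sign (−1)^0·-1^1·-1^0 = -1.
(a,b)_∞: sgn(88319)=+, sgn(5821467)=+, so +1.
(a,b)_2: α=-8, β=0; u≡7, v≡3 (mod 8); ε(u)ε(v)=1·1, αω(v)=-8·1, βω(u)=0·0; sum ≡ 1  ⇒  -1.
(a,b)_31: α=1, u≡28; β=0, v≡1 (mod 31); (28|31)=+1, (1|31)=+1; sign (−1)^0·+1^0·+1^1 = +1.
(a,b)_3: α=2, u≡2; β=1, v≡2 (mod 3); (2|3)=-1, (2|3)=-1; sign (−1)^0·-1^1·-1^2 = -1.
(a,b)_37: α=1, u≡24; β=0, v≡15 (mod 37); (24|37)=-1, (15|37)=-1; sign (−1)^0·-1^0·-1^1 = -1.
(a,b)_7: α=-1, u≡6; β=2, v≡2 (mod 7); (6|7)=-1, (2|7)=+1; sign (−1)^0·-1^2·+1^-1 = +1.
(a,b)_11: α=3, u≡2; β=0, v≡9 (mod 11); (2|11)=-1, (9|11)=+1; sign (−1)^0·-1^0·+1^3 = +1.
(a,b)_47: α=0, u≡3; β=1, v≡1 (mod 47); (3|47)=+1, (1|47)=+1; sign (−1)^0·+1^1·+1^0 = +1.
(a,b)_41: α=0, u≡10; β=1, v≡37 (mod 41); (10|41)=+1, (37|41)=+1; sign (−1)^0·+1^1·+1^0 = +1.
(a,b)_5: α=-2, u≡4; β=0, v≡3 (mod 5); (4|5)=+1, (3|5)=-1; sign (−1)^0·+1^0·-1^-2 = +1.
(a,b)_19: α=0, u≡16; β=-1, v≡8 (mod 19); (16|19)=+1, (8|19)=-1; sign (−1)^0·+1^-1·-1^0 = +1.
Ram(88319, 5821467) = {2, 3, 37, 53}; no ℚ_2-point on the conic.

[2, 3, 37, 53]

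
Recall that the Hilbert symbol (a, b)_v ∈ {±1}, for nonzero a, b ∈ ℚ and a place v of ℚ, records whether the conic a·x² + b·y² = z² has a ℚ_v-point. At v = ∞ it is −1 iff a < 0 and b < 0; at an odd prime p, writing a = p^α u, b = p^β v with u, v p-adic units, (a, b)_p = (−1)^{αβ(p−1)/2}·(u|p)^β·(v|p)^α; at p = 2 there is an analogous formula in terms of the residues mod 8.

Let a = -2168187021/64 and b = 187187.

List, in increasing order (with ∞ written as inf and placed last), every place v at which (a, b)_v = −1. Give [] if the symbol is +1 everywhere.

Mod squares: a ≡ -1309, b ≡ 1547. Check v ∈ {∞, 2, 3, 7, 11, 13, 17}.
v=∞: -1309 < 0 and 1547 > 0  ⇒  (a,b)_∞ = +1.
v=13: a=13^2·(≡4), b=13^1·(≡8) mod 13; (4|13)=+1, (8|13)=-1; (−1)^{2·1·6}·(+1)^1·(-1)^2 = +1.
v=11: a=11^3·(≡6), b=11^2·(≡7) mod 11; (6|11)=-1, (7|11)=-1; (−1)^{3·2·5}·(-1)^2·(-1)^3 = -1.
v=17: a=17^1·(≡1), b=17^1·(≡12) mod 17; (1|17)=+1, (12|17)=-1; (−1)^{1·1·8}·(+1)^1·(-1)^1 = -1.
v=7: a=7^1·(≡2), b=7^1·(≡1) mod 7; (2|7)=+1, (1|7)=+1; (−1)^{1·1·3}·(+1)^1·(+1)^1 = -1.
v=3: a=3^4·(≡2), b=3^0·(≡2) mod 3; (2|3)=-1, (2|3)=-1; (−1)^{4·0·1}·(-1)^0·(-1)^4 = +1.
v=2: v_2(a)=-6, v_2(b)=0; units ≡ 3, 3 (mod 8); ε·ε+αω+βω = 1·1+-6·1+0·1 ≡ 1  ⇒  (a,b)_2 = -1.
|Ram(-1309, 1547)| = 4, even; anisotropic at {2, 7, 11, 17}.

[2, 7, 11, 17]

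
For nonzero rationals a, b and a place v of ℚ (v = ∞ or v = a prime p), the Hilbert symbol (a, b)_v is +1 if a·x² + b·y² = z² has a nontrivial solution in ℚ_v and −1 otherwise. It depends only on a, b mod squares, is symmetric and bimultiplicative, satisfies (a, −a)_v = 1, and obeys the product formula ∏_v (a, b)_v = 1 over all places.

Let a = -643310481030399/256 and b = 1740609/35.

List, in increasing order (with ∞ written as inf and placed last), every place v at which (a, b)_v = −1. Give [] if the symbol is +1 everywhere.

(a, b) ≡ (-39, 752115) mod (ℚ^×)²; places V = {2, 3, 5, 7, 13, 19, 29, ∞}.
(a,b)_19: α=2, u≡10; β=1, v≡15 (mod 19); (10|19)=-1, (15|19)=-1; sign (−1)^0·-1^1·-1^2 = -1.
(a,b)_3: α=9, u≡2; β=5, v≡1 (mod 3); (2|3)=-1, (1|3)=+1; sign (−1)^1·-1^5·+1^9 = +1.
(a,b)_29: α=2, u≡12; β=1, v≡13 (mod 29); (12|29)=-1, (13|29)=+1; sign (−1)^0·-1^1·+1^2 = -1.
(a,b)_7: α=2, u≡6; β=-1, v≡2 (mod 7); (6|7)=-1, (2|7)=+1; sign (−1)^0·-1^-1·+1^2 = -1.
(a,b)_∞: sgn(-39)=−, sgn(752115)=+, so +1.
(a,b)_5: α=0, u≡1; β=-1, v≡2 (mod 5); (1|5)=+1, (2|5)=-1; sign (−1)^0·+1^-1·-1^0 = +1.
(a,b)_2: α=-8, β=0; u≡1, v≡3 (mod 8); ε(u)ε(v)=0·1, αω(v)=-8·1, βω(u)=0·0; sum ≡ 0  ⇒  +1.
(a,b)_13: α=3, u≡4; β=1, v≡5 (mod 13); (4|13)=+1, (5|13)=-1; sign (−1)^0·+1^1·-1^3 = -1.
Ram(-39, 752115) = {7, 13, 19, 29}; no ℚ_7-point on the conic.

[7, 13, 19, 29]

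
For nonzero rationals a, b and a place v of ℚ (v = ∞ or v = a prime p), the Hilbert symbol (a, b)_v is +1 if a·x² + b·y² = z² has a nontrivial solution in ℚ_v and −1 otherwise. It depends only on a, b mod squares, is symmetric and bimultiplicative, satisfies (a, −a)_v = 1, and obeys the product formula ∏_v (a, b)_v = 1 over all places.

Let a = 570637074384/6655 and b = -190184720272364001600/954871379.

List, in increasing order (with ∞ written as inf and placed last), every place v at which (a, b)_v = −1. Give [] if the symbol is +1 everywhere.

(a, b) ≡ (767195, -13079) mod (ℚ^×)²; places V = {2, 3, 5, 7, 11, 13, 29, 37, 41, ∞}.
(a,b)_3: α=2, u≡2; β=2, v≡1 (mod 3); (2|3)=-1, (1|3)=+1; sign (−1)^0·-1^2·+1^2 = +1.
(a,b)_11: α=-3, u≡5; β=-7, v≡7 (mod 11); (5|11)=+1, (7|11)=-1; sign (−1)^1·+1^-7·-1^-3 = +1.
(a,b)_∞: sgn(767195)=+, sgn(-13079)=−, so +1.
(a,b)_29: α=1, u≡25; β=1, v≡9 (mod 29); (25|29)=+1, (9|29)=+1; sign (−1)^0·+1^1·+1^1 = +1.
(a,b)_5: α=-1, u≡4; β=2, v≡4 (mod 5); (4|5)=+1, (4|5)=+1; sign (−1)^0·+1^2·+1^-1 = +1.
(a,b)_2: α=4, β=6; u≡3, v≡1 (mod 8); ε(u)ε(v)=1·0, αω(v)=4·0, βω(u)=6·1; sum ≡ 0  ⇒  +1.
(a,b)_41: α=2, u≡38; β=3, v≡10 (mod 41); (38|41)=-1, (10|41)=+1; sign (−1)^0·-1^3·+1^2 = -1.
(a,b)_13: α=3, u≡11; β=6, v≡1 (mod 13); (11|13)=-1, (1|13)=+1; sign (−1)^0·-1^6·+1^3 = +1.
(a,b)_37: α=1, u≡2; β=2, v≡15 (mod 37); (2|37)=-1, (15|37)=-1; sign (−1)^0·-1^2·-1^1 = -1.
(a,b)_7: α=0, u≡4; β=-2, v≡1 (mod 7); (4|7)=+1, (1|7)=+1; sign (−1)^0·+1^-2·+1^0 = +1.
Ram(767195, -13079) = {37, 41}; no ℚ_37-point on the conic.

[37, 41]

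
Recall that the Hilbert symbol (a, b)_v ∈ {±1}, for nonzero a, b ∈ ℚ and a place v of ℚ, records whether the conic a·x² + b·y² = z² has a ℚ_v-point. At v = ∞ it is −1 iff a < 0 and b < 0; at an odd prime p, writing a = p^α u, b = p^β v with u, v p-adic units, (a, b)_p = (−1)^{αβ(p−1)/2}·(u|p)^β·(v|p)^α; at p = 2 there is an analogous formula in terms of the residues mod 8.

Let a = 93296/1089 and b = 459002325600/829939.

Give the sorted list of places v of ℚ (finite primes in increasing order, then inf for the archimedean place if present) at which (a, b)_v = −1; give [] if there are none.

Mod squares: a ≡ 119, b ≡ 58786. Check v ∈ {∞, 2, 3, 5, 7, 11, 13, 17, 19, 29}.
v=3: a=3^-2·(≡2), b=3^2·(≡1) mod 3; (2|3)=-1, (1|3)=+1; (−1)^{-2·2·1}·(-1)^2·(+1)^-2 = +1.
v=7: a=7^3·(≡5), b=7^3·(≡6) mod 7; (5|7)=-1, (6|7)=-1; (−1)^{3·3·3}·(-1)^3·(-1)^3 = -1.
v=17: a=17^1·(≡14), b=17^1·(≡14) mod 17; (14|17)=-1, (14|17)=-1; (−1)^{1·1·8}·(-1)^1·(-1)^1 = +1.
v=19: a=19^0·(≡1), b=19^-3·(≡5) mod 19; (1|19)=+1, (5|19)=+1; (−1)^{0·-3·9}·(+1)^-3·(+1)^0 = +1.
v=11: a=11^-2·(≡3), b=11^-2·(≡10) mod 11; (3|11)=+1, (10|11)=-1; (−1)^{-2·-2·5}·(+1)^-2·(-1)^-2 = +1.
v=29: a=29^0·(≡2), b=29^2·(≡2) mod 29; (2|29)=-1, (2|29)=-1; (−1)^{0·2·14}·(-1)^2·(-1)^0 = +1.
v=2: v_2(a)=4, v_2(b)=5; units ≡ 7, 1 (mod 8); ε·ε+αω+βω = 1·0+4·0+5·0 ≡ 0  ⇒  (a,b)_2 = +1.
v=5: a=5^0·(≡4), b=5^2·(≡1) mod 5; (4|5)=+1, (1|5)=+1; (−1)^{0·2·2}·(+1)^2·(+1)^0 = +1.
v=∞: 119 > 0 and 58786 > 0  ⇒  (a,b)_∞ = +1.
v=13: a=13^0·(≡6), b=13^1·(≡5) mod 13; (6|13)=-1, (5|13)=-1; (−1)^{0·1·6}·(-1)^1·(-1)^0 = -1.
Ram(119, 58786) = {7, 13}; no ℚ_7-point on the conic.

[7, 13]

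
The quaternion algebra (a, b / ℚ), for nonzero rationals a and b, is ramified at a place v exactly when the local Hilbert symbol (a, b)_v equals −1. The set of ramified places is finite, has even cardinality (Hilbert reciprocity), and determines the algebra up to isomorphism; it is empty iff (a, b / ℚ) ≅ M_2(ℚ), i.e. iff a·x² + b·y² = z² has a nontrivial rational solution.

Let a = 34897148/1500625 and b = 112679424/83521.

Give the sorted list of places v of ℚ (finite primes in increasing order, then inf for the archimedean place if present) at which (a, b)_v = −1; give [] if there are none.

[11, 19]

(a, b) ≡ (143, 5434) mod (ℚ^×)²; places V = {2, 3, 5, 7, 11, 13, 17, 19, ∞}.
(a,b)_2: α=2, β=9; u≡7, v≡5 (mod 8); ε(u)ε(v)=1·0, αω(v)=2·1, βω(u)=9·0; sum ≡ 0  ⇒  +1.
(a,b)_19: α=2, u≡3; β=1, v≡4 (mod 19); (3|19)=-1, (4|19)=+1; sign (−1)^0·-1^1·+1^2 = -1.
(a,b)_7: α=-4, u≡3; β=0, v≡1 (mod 7); (3|7)=-1, (1|7)=+1; sign (−1)^0·-1^0·+1^-4 = +1.
(a,b)_13: α=3, u≡7; β=1, v≡6 (mod 13); (7|13)=-1, (6|13)=-1; sign (−1)^0·-1^1·-1^3 = +1.
(a,b)_11: α=1, u≡7; β=1, v≡6 (mod 11); (7|11)=-1, (6|11)=-1; sign (−1)^1·-1^1·-1^1 = -1.
(a,b)_5: α=-4, u≡3; β=0, v≡4 (mod 5); (3|5)=-1, (4|5)=+1; sign (−1)^0·-1^0·+1^-4 = +1.
(a,b)_3: α=0, u≡2; β=4, v≡1 (mod 3); (2|3)=-1, (1|3)=+1; sign (−1)^0·-1^4·+1^0 = +1.
(a,b)_∞: sgn(143)=+, sgn(5434)=+, so +1.
(a,b)_17: α=0, u≡7; β=-4, v≡7 (mod 17); (7|17)=-1, (7|17)=-1; sign (−1)^0·-1^-4·-1^0 = +1.
Ram(143, 5434) = {11, 19}; no ℚ_11-point on the conic.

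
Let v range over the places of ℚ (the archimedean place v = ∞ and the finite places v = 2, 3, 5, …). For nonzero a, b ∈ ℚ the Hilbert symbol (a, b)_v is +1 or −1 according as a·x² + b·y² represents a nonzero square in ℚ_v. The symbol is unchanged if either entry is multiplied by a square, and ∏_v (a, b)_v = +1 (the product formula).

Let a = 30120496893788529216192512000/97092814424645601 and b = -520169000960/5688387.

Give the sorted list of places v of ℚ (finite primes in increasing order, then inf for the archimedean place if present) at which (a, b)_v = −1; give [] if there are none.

(a, b) ≡ (230, -1995) mod (ℚ^×)²; places V = {2, 3, 5, 7, 11, 17, 19, 23, 29, ∞}.
(a,b)_23: α=5, u≡22; β=2, v≡16 (mod 23); (22|23)=-1, (16|23)=+1; sign (−1)^0·-1^2·+1^5 = +1.
(a,b)_5: α=3, u≡1; β=1, v≡4 (mod 5); (1|5)=+1, (4|5)=+1; sign (−1)^0·+1^1·+1^3 = +1.
(a,b)_19: α=6, u≡14; β=3, v≡1 (mod 19); (14|19)=-1, (1|19)=+1; sign (−1)^0·-1^3·+1^6 = -1.
(a,b)_11: α=2, u≡2; β=0, v≡7 (mod 11); (2|11)=-1, (7|11)=-1; sign (−1)^0·-1^0·-1^2 = +1.
(a,b)_3: α=-14, u≡2; β=-9, v≡1 (mod 3); (2|3)=-1, (1|3)=+1; sign (−1)^0·-1^-9·+1^-14 = -1.
(a,b)_2: α=27, β=12; u≡3, v≡5 (mod 8); ε(u)ε(v)=1·0, αω(v)=27·1, βω(u)=12·1; sum ≡ 1  ⇒  -1.
(a,b)_∞: sgn(230)=+, sgn(-1995)=−, so +1.
(a,b)_7: α=2, u≡3; β=1, v≡4 (mod 7); (3|7)=-1, (4|7)=+1; sign (−1)^0·-1^1·+1^2 = -1.
(a,b)_29: α=-2, u≡14; β=0, v≡7 (mod 29); (14|29)=-1, (7|29)=+1; sign (−1)^0·-1^0·+1^-2 = +1.
(a,b)_17: α=-6, u≡13; β=-2, v≡6 (mod 17); (13|17)=+1, (6|17)=-1; sign (−1)^0·+1^-2·-1^-6 = +1.
Ram(230, -1995) = {2, 3, 7, 19}; no ℚ_2-point on the conic.

[2, 3, 7, 19]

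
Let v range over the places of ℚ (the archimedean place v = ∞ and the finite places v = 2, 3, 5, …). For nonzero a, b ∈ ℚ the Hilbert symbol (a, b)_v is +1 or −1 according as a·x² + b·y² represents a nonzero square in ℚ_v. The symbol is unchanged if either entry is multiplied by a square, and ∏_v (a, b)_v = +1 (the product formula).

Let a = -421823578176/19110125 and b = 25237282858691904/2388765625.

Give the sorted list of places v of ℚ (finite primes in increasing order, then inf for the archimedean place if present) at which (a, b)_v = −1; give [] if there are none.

Mod squares: a ≡ -14245, b ≡ 21. Check v ∈ {∞, 2, 3, 5, 7, 11, 13, 17, 23, 37}.
v=7: a=7^1·(≡4), b=7^3·(≡5) mod 7; (4|7)=+1, (5|7)=-1; (−1)^{1·3·3}·(+1)^3·(-1)^1 = +1.
v=5: a=5^-3·(≡4), b=5^-6·(≡4) mod 5; (4|5)=+1, (4|5)=+1; (−1)^{-3·-6·2}·(+1)^-6·(+1)^-3 = +1.
v=11: a=11^1·(≡9), b=11^2·(≡8) mod 11; (9|11)=+1, (8|11)=-1; (−1)^{1·2·5}·(+1)^2·(-1)^1 = -1.
v=17: a=17^-2·(≡15), b=17^-2·(≡2) mod 17; (15|17)=+1, (2|17)=+1; (−1)^{-2·-2·8}·(+1)^-2·(+1)^-2 = +1.
v=3: a=3^4·(≡2), b=3^5·(≡1) mod 3; (2|3)=-1, (1|3)=+1; (−1)^{4·5·1}·(-1)^5·(+1)^4 = -1.
v=23: a=23^-2·(≡14), b=23^-2·(≡10) mod 23; (14|23)=-1, (10|23)=-1; (−1)^{-2·-2·11}·(-1)^-2·(-1)^-2 = +1.
v=∞: -14245 < 0 and 21 > 0  ⇒  (a,b)_∞ = +1.
v=2: v_2(a)=6, v_2(b)=6; units ≡ 3, 5 (mod 8); ε·ε+αω+βω = 1·0+6·1+6·1 ≡ 0  ⇒  (a,b)_2 = +1.
v=13: a=13^4·(≡4), b=13^4·(≡5) mod 13; (4|13)=+1, (5|13)=-1; (−1)^{4·4·6}·(+1)^4·(-1)^4 = +1.
v=37: a=37^1·(≡15), b=37^2·(≡25) mod 37; (15|37)=-1, (25|37)=+1; (−1)^{1·2·18}·(-1)^2·(+1)^1 = +1.
Ram(-14245, 21) = {3, 11}; no ℚ_3-point on the conic.

[3, 11]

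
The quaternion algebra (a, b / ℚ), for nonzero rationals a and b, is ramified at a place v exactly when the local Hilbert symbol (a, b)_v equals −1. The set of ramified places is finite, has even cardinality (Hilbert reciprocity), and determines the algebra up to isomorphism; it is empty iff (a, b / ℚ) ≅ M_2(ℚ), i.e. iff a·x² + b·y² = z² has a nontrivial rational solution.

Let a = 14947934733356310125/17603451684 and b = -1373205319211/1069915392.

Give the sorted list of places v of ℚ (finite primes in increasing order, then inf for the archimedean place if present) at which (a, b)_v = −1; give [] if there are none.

[5, 13]

(a, b) ≡ (5, -11687) mod (ℚ^×)²; places V = {2, 3, 5, 7, 11, 13, 17, 19, 29, 31, ∞}.
(a,b)_2: α=-2, β=-8; u≡5, v≡1 (mod 8); ε(u)ε(v)=0·0, αω(v)=-2·0, βω(u)=-8·1; sum ≡ 0  ⇒  +1.
(a,b)_3: α=-12, u≡2; β=-8, v≡1 (mod 3); (2|3)=-1, (1|3)=+1; sign (−1)^0·-1^-8·+1^-12 = +1.
(a,b)_∞: sgn(5)=+, sgn(-11687)=−, so +1.
(a,b)_5: α=3, u≡4; β=0, v≡2 (mod 5); (4|5)=+1, (2|5)=-1; sign (−1)^0·+1^0·-1^3 = -1.
(a,b)_11: α=6, u≡1; β=4, v≡10 (mod 11); (1|11)=+1, (10|11)=-1; sign (−1)^0·+1^4·-1^6 = +1.
(a,b)_17: α=4, u≡6; β=2, v≡13 (mod 17); (6|17)=-1, (13|17)=+1; sign (−1)^0·-1^2·+1^4 = +1.
(a,b)_13: α=-2, u≡11; β=-1, v≡7 (mod 13); (11|13)=-1, (7|13)=-1; sign (−1)^0·-1^-1·-1^-2 = -1.
(a,b)_31: α=2, u≡28; β=1, v≡15 (mod 31); (28|31)=+1, (15|31)=-1; sign (−1)^0·+1^1·-1^2 = +1.
(a,b)_7: α=-2, u≡5; β=-2, v≡5 (mod 7); (5|7)=-1, (5|7)=-1; sign (−1)^0·-1^-2·-1^-2 = +1.
(a,b)_19: α=0, u≡9; β=2, v≡5 (mod 19); (9|19)=+1, (5|19)=+1; sign (−1)^0·+1^2·+1^0 = +1.
(a,b)_29: α=2, u≡7; β=1, v≡2 (mod 29); (7|29)=+1, (2|29)=-1; sign (−1)^0·+1^1·-1^2 = +1.
(5, -11687 / ℚ) ramifies at {5, 13}: a division algebra.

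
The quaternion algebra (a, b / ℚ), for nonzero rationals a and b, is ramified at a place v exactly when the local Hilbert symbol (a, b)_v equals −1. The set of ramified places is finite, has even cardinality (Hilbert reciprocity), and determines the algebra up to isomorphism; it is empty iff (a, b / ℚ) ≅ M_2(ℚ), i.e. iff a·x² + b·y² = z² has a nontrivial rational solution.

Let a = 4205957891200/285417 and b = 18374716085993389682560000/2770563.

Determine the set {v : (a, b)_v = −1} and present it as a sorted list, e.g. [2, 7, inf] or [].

[13, 23]

(a, b) ≡ (374946, 187473) mod (ℚ^×)²; places V = {2, 3, 5, 7, 11, 13, 19, 23, 31, 37, ∞}.
(a,b)_19: α=1, u≡15; β=3, v≡16 (mod 19); (15|19)=-1, (16|19)=+1; sign (−1)^1·-1^3·+1^1 = +1.
(a,b)_2: α=7, β=10; u≡1, v≡1 (mod 8); ε(u)ε(v)=0·0, αω(v)=7·0, βω(u)=10·0; sum ≡ 0  ⇒  +1.
(a,b)_23: α=1, u≡2; β=3, v≡13 (mod 23); (2|23)=+1, (13|23)=+1; sign (−1)^1·+1^3·+1^1 = -1.
(a,b)_11: α=-1, u≡6; β=3, v≡3 (mod 11); (6|11)=-1, (3|11)=+1; sign (−1)^1·-1^3·+1^-1 = +1.
(a,b)_5: α=2, u≡4; β=4, v≡2 (mod 5); (4|5)=+1, (2|5)=-1; sign (−1)^0·+1^4·-1^2 = +1.
(a,b)_3: α=-3, u≡2; β=-1, v≡1 (mod 3); (2|3)=-1, (1|3)=+1; sign (−1)^1·-1^-1·+1^-3 = +1.
(a,b)_31: α=-2, u≡18; β=-4, v≡14 (mod 31); (18|31)=+1, (14|31)=+1; sign (−1)^0·+1^-4·+1^-2 = +1.
(a,b)_∞: sgn(374946)=+, sgn(187473)=+, so +1.
(a,b)_7: α=0, u≡5; β=6, v≡5 (mod 7); (5|7)=-1, (5|7)=-1; sign (−1)^0·-1^6·-1^0 = +1.
(a,b)_13: α=3, u≡6; β=3, v≡12 (mod 13); (6|13)=-1, (12|13)=+1; sign (−1)^0·-1^3·+1^3 = -1.
(a,b)_37: α=2, u≡25; β=0, v≡2 (mod 37); (25|37)=+1, (2|37)=-1; sign (−1)^0·+1^0·-1^2 = +1.
|Ram(374946, 187473)| = 2, even; anisotropic at {13, 23}.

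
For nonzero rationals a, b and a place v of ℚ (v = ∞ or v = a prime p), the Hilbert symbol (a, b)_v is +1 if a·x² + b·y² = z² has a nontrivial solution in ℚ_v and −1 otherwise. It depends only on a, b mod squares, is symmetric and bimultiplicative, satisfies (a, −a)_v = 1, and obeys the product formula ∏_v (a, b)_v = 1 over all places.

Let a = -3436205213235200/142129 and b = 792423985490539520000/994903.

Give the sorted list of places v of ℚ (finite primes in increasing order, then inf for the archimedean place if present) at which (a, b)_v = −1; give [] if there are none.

[17, 23]

Mod squares: a ≡ -62, b ≡ 169694. Check v ∈ {∞, 2, 5, 7, 13, 17, 23, 29, 31}.
v=31: a=31^1·(≡23), b=31^1·(≡19) mod 31; (23|31)=-1, (19|31)=+1; (−1)^{1·1·15}·(-1)^1·(+1)^1 = +1.
v=23: a=23^2·(≡14), b=23^3·(≡2) mod 23; (14|23)=-1, (2|23)=+1; (−1)^{2·3·11}·(-1)^3·(+1)^2 = -1.
v=5: a=5^2·(≡3), b=5^4·(≡4) mod 5; (3|5)=-1, (4|5)=+1; (−1)^{2·4·2}·(-1)^4·(+1)^2 = +1.
v=17: a=17^4·(≡11), b=17^7·(≡10) mod 17; (11|17)=-1, (10|17)=-1; (−1)^{4·7·8}·(-1)^7·(-1)^4 = -1.
v=13: a=13^-2·(≡4), b=13^-2·(≡7) mod 13; (4|13)=+1, (7|13)=-1; (−1)^{-2·-2·6}·(+1)^-2·(-1)^-2 = +1.
v=29: a=29^-2·(≡28), b=29^-2·(≡19) mod 29; (28|29)=+1, (19|29)=-1; (−1)^{-2·-2·14}·(+1)^-2·(-1)^-2 = +1.
v=7: a=7^2·(≡2), b=7^-1·(≡1) mod 7; (2|7)=+1, (1|7)=+1; (−1)^{2·-1·3}·(+1)^-1·(+1)^2 = +1.
v=2: v_2(a)=11, v_2(b)=13; units ≡ 1, 7 (mod 8); ε·ε+αω+βω = 0·1+11·0+13·0 ≡ 0  ⇒  (a,b)_2 = +1.
v=∞: -62 < 0 and 169694 > 0  ⇒  (a,b)_∞ = +1.
|Ram(-62, 169694)| = 2, even; anisotropic at {17, 23}.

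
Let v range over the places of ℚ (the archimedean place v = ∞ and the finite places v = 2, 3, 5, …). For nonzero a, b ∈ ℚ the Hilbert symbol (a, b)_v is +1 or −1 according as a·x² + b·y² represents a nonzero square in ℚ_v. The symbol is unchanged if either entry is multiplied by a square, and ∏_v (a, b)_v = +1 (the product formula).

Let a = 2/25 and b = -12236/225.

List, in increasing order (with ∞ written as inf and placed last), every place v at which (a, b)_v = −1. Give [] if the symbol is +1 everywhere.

Mod squares: a ≡ 2, b ≡ -3059. Check v ∈ {∞, 2, 3, 5, 7, 19, 23}.
v=19: a=19^0·(≡13), b=19^1·(≡12) mod 19; (13|19)=-1, (12|19)=-1; (−1)^{0·1·9}·(-1)^1·(-1)^0 = -1.
v=5: a=5^-2·(≡2), b=5^-2·(≡1) mod 5; (2|5)=-1, (1|5)=+1; (−1)^{-2·-2·2}·(-1)^-2·(+1)^-2 = +1.
v=7: a=7^0·(≡4), b=7^1·(≡2) mod 7; (4|7)=+1, (2|7)=+1; (−1)^{0·1·3}·(+1)^1·(+1)^0 = +1.
v=3: a=3^0·(≡2), b=3^-2·(≡1) mod 3; (2|3)=-1, (1|3)=+1; (−1)^{0·-2·1}·(-1)^-2·(+1)^0 = +1.
v=∞: 2 > 0 and -3059 < 0  ⇒  (a,b)_∞ = +1.
v=23: a=23^0·(≡1), b=23^1·(≡19) mod 23; (1|23)=+1, (19|23)=-1; (−1)^{0·1·11}·(+1)^1·(-1)^0 = +1.
v=2: v_2(a)=1, v_2(b)=2; units ≡ 1, 5 (mod 8); ε·ε+αω+βω = 0·0+1·1+2·0 ≡ 1  ⇒  (a,b)_2 = -1.
|Ram(2, -3059)| = 2, even; anisotropic at {2, 19}.

[2, 19]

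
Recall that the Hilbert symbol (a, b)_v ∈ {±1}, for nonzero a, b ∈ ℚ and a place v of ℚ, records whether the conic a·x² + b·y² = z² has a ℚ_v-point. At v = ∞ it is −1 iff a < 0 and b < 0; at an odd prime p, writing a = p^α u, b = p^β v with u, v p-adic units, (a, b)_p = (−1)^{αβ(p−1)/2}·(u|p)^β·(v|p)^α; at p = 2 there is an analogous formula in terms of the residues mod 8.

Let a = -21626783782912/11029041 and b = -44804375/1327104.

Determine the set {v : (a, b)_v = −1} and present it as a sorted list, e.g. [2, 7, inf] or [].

Mod squares: a ≡ -1442518, b ≡ -1463. Check v ∈ {∞, 2, 3, 5, 7, 11, 17, 19, 29, 41}.
v=3: a=3^-8·(≡2), b=3^-4·(≡1) mod 3; (2|3)=-1, (1|3)=+1; (−1)^{-8·-4·1}·(-1)^-4·(+1)^-8 = +1.
v=11: a=11^5·(≡4), b=11^1·(≡6) mod 11; (4|11)=+1, (6|11)=-1; (−1)^{5·1·5}·(+1)^1·(-1)^5 = +1.
v=41: a=41^-2·(≡19), b=41^0·(≡24) mod 41; (19|41)=-1, (24|41)=-1; (−1)^{-2·0·20}·(-1)^0·(-1)^-2 = +1.
v=5: a=5^0·(≡3), b=5^4·(≡2) mod 5; (3|5)=-1, (2|5)=-1; (−1)^{0·4·2}·(-1)^4·(-1)^0 = +1.
v=29: a=29^1·(≡22), b=29^0·(≡22) mod 29; (22|29)=+1, (22|29)=+1; (−1)^{1·0·14}·(+1)^0·(+1)^1 = +1.
v=19: a=19^1·(≡2), b=19^1·(≡2) mod 19; (2|19)=-1, (2|19)=-1; (−1)^{1·1·9}·(-1)^1·(-1)^1 = -1.
v=∞: -1442518 < 0 and -1463 < 0  ⇒  (a,b)_∞ = -1.
v=7: a=7^1·(≡3), b=7^3·(≡1) mod 7; (3|7)=-1, (1|7)=+1; (−1)^{1·3·3}·(-1)^3·(+1)^1 = +1.
v=17: a=17^1·(≡12), b=17^0·(≡8) mod 17; (12|17)=-1, (8|17)=+1; (−1)^{1·0·8}·(-1)^0·(+1)^1 = +1.
v=2: v_2(a)=11, v_2(b)=-14; units ≡ 5, 1 (mod 8); ε·ε+αω+βω = 0·0+11·0+-14·1 ≡ 0  ⇒  (a,b)_2 = +1.
|Ram(-1442518, -1463)| = 2, even; anisotropic at {19, ∞}.

[19, inf]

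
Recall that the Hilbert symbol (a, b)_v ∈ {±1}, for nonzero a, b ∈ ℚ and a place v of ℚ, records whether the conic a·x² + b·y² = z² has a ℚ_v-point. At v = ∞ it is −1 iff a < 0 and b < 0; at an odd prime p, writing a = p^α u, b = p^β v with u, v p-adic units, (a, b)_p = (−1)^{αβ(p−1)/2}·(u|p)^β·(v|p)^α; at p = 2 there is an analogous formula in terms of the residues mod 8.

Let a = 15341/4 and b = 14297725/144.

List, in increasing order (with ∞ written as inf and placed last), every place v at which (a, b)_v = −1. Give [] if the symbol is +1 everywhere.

Mod squares: a ≡ 29, b ≡ 571909. Check v ∈ {∞, 2, 3, 5, 13, 23, 29, 37, 41}.
v=3: a=3^0·(≡2), b=3^-2·(≡1) mod 3; (2|3)=-1, (1|3)=+1; (−1)^{0·-2·1}·(-1)^-2·(+1)^0 = +1.
v=2: v_2(a)=-2, v_2(b)=-4; units ≡ 5, 5 (mod 8); ε·ε+αω+βω = 0·0+-2·1+-4·1 ≡ 0  ⇒  (a,b)_2 = +1.
v=23: a=23^2·(≡13), b=23^0·(≡20) mod 23; (13|23)=+1, (20|23)=-1; (−1)^{2·0·11}·(+1)^0·(-1)^2 = +1.
v=∞: 29 > 0 and 571909 > 0  ⇒  (a,b)_∞ = +1.
v=5: a=5^0·(≡4), b=5^2·(≡1) mod 5; (4|5)=+1, (1|5)=+1; (−1)^{0·2·2}·(+1)^2·(+1)^0 = +1.
v=13: a=13^0·(≡10), b=13^1·(≡12) mod 13; (10|13)=+1, (12|13)=+1; (−1)^{0·1·6}·(+1)^1·(+1)^0 = +1.
v=37: a=37^0·(≡15), b=37^1·(≡10) mod 37; (15|37)=-1, (10|37)=+1; (−1)^{0·1·18}·(-1)^1·(+1)^0 = -1.
v=41: a=41^0·(≡12), b=41^1·(≡40) mod 41; (12|41)=-1, (40|41)=+1; (−1)^{0·1·20}·(-1)^1·(+1)^0 = -1.
v=29: a=29^1·(≡9), b=29^1·(≡4) mod 29; (9|29)=+1, (4|29)=+1; (−1)^{1·1·14}·(+1)^1·(+1)^1 = +1.
Ram(29, 571909) = {37, 41}; no ℚ_37-point on the conic.

[37, 41]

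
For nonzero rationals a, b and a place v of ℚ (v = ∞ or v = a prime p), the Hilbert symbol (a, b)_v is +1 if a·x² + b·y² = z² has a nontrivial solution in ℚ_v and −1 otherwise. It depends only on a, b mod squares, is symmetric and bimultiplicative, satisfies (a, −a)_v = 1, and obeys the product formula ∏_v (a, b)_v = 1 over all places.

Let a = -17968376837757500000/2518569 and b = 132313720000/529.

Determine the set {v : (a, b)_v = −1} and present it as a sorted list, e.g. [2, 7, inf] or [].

[2, 5, 7, 17]

(a, b) ≡ (-14630, 187) mod (ℚ^×)²; places V = {2, 3, 5, 7, 11, 17, 19, 23, 31, ∞}.
(a,b)_31: α=2, u≡7; β=0, v≡2 (mod 31); (7|31)=+1, (2|31)=+1; sign (−1)^0·+1^0·+1^2 = +1.
(a,b)_3: α=-2, u≡1; β=0, v≡1 (mod 3); (1|3)=+1, (1|3)=+1; sign (−1)^0·+1^0·+1^-2 = +1.
(a,b)_11: α=1, u≡4; β=1, v≡2 (mod 11); (4|11)=+1, (2|11)=-1; sign (−1)^1·+1^1·-1^1 = +1.
(a,b)_17: α=2, u≡11; β=1, v≡10 (mod 17); (11|17)=-1, (10|17)=-1; sign (−1)^0·-1^1·-1^2 = -1.
(a,b)_∞: sgn(-14630)=−, sgn(187)=+, so +1.
(a,b)_19: α=3, u≡17; β=2, v≡17 (mod 19); (17|19)=+1, (17|19)=+1; sign (−1)^0·+1^2·+1^3 = +1.
(a,b)_5: α=7, u≡1; β=4, v≡3 (mod 5); (1|5)=+1, (3|5)=-1; sign (−1)^0·+1^4·-1^7 = -1.
(a,b)_2: α=5, β=6; u≡5, v≡3 (mod 8); ε(u)ε(v)=0·1, αω(v)=5·1, βω(u)=6·1; sum ≡ 1  ⇒  -1.
(a,b)_7: α=3, u≡3; β=2, v≡3 (mod 7); (3|7)=-1, (3|7)=-1; sign (−1)^0·-1^2·-1^3 = -1.
(a,b)_23: α=-4, u≡5; β=-2, v≡18 (mod 23); (5|23)=-1, (18|23)=+1; sign (−1)^0·-1^-2·+1^-4 = +1.
|Ram(-14630, 187)| = 4, even; anisotropic at {2, 5, 7, 17}.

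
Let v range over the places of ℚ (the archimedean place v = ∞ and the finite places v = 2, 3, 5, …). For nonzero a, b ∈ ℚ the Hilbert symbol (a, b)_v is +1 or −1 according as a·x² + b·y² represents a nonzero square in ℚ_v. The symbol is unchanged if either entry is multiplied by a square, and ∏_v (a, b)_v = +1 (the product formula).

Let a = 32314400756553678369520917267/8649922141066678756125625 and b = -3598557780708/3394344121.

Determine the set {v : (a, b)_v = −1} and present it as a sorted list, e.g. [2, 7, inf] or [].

(a, b) ≡ (3, -57) mod (ℚ^×)²; places V = {2, 3, 5, 7, 11, 19, 29, 41, 47, ∞}.
(a,b)_7: α=-12, u≡6; β=-4, v≡5 (mod 7); (6|7)=-1, (5|7)=-1; sign (−1)^0·-1^-4·-1^-12 = +1.
(a,b)_29: α=-6, u≡3; β=-2, v≡6 (mod 29); (3|29)=-1, (6|29)=+1; sign (−1)^0·-1^-2·+1^-6 = +1.
(a,b)_2: α=0, β=2; u≡3, v≡7 (mod 8); ε(u)ε(v)=1·1, αω(v)=0·0, βω(u)=2·1; sum ≡ 1  ⇒  -1.
(a,b)_11: α=2, u≡3; β=2, v≡9 (mod 11); (3|11)=+1, (9|11)=+1; sign (−1)^0·+1^2·+1^2 = +1.
(a,b)_47: α=6, u≡12; β=2, v≡2 (mod 47); (12|47)=+1, (2|47)=+1; sign (−1)^0·+1^2·+1^6 = +1.
(a,b)_∞: sgn(3)=+, sgn(-57)=−, so +1.
(a,b)_5: α=-4, u≡2; β=0, v≡2 (mod 5); (2|5)=-1, (2|5)=-1; sign (−1)^0·-1^0·-1^-4 = +1.
(a,b)_41: α=-2, u≡12; β=-2, v≡25 (mod 41); (12|41)=-1, (25|41)=+1; sign (−1)^0·-1^-2·+1^-2 = +1.
(a,b)_3: α=29, u≡1; β=11, v≡2 (mod 3); (1|3)=+1, (2|3)=-1; sign (−1)^1·+1^11·-1^29 = +1.
(a,b)_19: α=2, u≡13; β=1, v≡4 (mod 19); (13|19)=-1, (4|19)=+1; sign (−1)^0·-1^1·+1^2 = -1.
Ram(3, -57) = {2, 19}; no ℚ_2-point on the conic.

[2, 19]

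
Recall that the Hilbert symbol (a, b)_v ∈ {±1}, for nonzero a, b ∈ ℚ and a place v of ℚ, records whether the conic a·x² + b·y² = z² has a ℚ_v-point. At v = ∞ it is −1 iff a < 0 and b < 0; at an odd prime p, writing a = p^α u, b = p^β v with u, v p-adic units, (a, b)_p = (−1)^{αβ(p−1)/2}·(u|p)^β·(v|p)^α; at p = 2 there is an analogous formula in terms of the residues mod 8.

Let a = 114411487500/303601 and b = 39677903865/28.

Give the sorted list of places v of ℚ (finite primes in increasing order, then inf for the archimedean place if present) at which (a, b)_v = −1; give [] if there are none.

Mod squares: a ≡ 1955, b ≡ 41055. Check v ∈ {∞, 2, 3, 5, 7, 17, 19, 23, 29}.
v=29: a=29^-2·(≡2), b=29^0·(≡13) mod 29; (2|29)=-1, (13|29)=+1; (−1)^{-2·0·14}·(-1)^0·(+1)^-2 = +1.
v=3: a=3^4·(≡2), b=3^5·(≡2) mod 3; (2|3)=-1, (2|3)=-1; (−1)^{4·5·1}·(-1)^5·(-1)^4 = -1.
v=23: a=23^1·(≡8), b=23^1·(≡20) mod 23; (8|23)=+1, (20|23)=-1; (−1)^{1·1·11}·(+1)^1·(-1)^1 = +1.
v=∞: 1955 > 0 and 41055 > 0  ⇒  (a,b)_∞ = +1.
v=7: a=7^0·(≡4), b=7^-1·(≡3) mod 7; (4|7)=+1, (3|7)=-1; (−1)^{0·-1·3}·(+1)^-1·(-1)^0 = +1.
v=2: v_2(a)=2, v_2(b)=-2; units ≡ 3, 7 (mod 8); ε·ε+αω+βω = 1·1+2·0+-2·1 ≡ 1  ⇒  (a,b)_2 = -1.
v=5: a=5^5·(≡1), b=5^1·(≡1) mod 5; (1|5)=+1, (1|5)=+1; (−1)^{5·1·2}·(+1)^1·(+1)^5 = +1.
v=17: a=17^3·(≡9), b=17^5·(≡9) mod 17; (9|17)=+1, (9|17)=+1; (−1)^{3·5·8}·(+1)^5·(+1)^3 = +1.
v=19: a=19^-2·(≡7), b=19^0·(≡10) mod 19; (7|19)=+1, (10|19)=-1; (−1)^{-2·0·9}·(+1)^0·(-1)^-2 = +1.
Ram(1955, 41055) = {2, 3}; no ℚ_2-point on the conic.

[2, 3]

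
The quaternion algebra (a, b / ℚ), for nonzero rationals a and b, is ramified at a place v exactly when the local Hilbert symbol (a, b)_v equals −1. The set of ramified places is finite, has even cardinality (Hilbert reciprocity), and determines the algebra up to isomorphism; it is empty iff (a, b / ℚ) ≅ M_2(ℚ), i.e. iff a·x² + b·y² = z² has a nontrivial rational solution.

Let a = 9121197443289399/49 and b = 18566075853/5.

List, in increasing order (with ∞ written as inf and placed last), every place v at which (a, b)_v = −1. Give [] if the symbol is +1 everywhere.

(a, b) ≡ (4199, 65) mod (ℚ^×)²; places V = {2, 3, 5, 7, 13, 17, 19, ∞}.
(a,b)_5: α=0, u≡1; β=-1, v≡3 (mod 5); (1|5)=+1, (3|5)=-1; sign (−1)^0·+1^-1·-1^0 = +1.
(a,b)_3: α=6, u≡2; β=4, v≡2 (mod 3); (2|3)=-1, (2|3)=-1; sign (−1)^0·-1^4·-1^6 = +1.
(a,b)_∞: sgn(4199)=+, sgn(65)=+, so +1.
(a,b)_17: α=3, u≡2; β=2, v≡11 (mod 17); (2|17)=+1, (11|17)=-1; sign (−1)^0·+1^2·-1^3 = -1.
(a,b)_2: α=0, β=0; u≡7, v≡1 (mod 8); ε(u)ε(v)=1·0, αω(v)=0·0, βω(u)=0·0; sum ≡ 0  ⇒  +1.
(a,b)_7: α=-2, u≡6; β=0, v≡2 (mod 7); (6|7)=-1, (2|7)=+1; sign (−1)^0·-1^0·+1^-2 = +1.
(a,b)_13: α=5, u≡7; β=3, v≡5 (mod 13); (7|13)=-1, (5|13)=-1; sign (−1)^0·-1^3·-1^5 = +1.
(a,b)_19: α=3, u≡3; β=2, v≡10 (mod 19); (3|19)=-1, (10|19)=-1; sign (−1)^0·-1^2·-1^3 = -1.
Ram(4199, 65) = {17, 19}; no ℚ_17-point on the conic.

[17, 19]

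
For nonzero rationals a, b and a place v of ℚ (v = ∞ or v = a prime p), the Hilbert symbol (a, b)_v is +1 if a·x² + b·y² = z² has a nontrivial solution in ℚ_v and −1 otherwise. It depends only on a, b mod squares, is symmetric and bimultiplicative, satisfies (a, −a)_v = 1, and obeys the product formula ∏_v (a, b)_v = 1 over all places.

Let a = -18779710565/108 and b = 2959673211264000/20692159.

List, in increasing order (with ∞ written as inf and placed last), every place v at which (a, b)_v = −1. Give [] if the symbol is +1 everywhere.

Mod squares: a ≡ -30470055, b ≡ 74865. Check v ∈ {∞, 2, 3, 5, 7, 11, 17, 19, 23, 31, 37, 43}.
v=37: a=37^1·(≡24), b=37^2·(≡29) mod 37; (24|37)=-1, (29|37)=-1; (−1)^{1·2·18}·(-1)^2·(-1)^1 = -1.
v=23: a=23^1·(≡10), b=23^1·(≡12) mod 23; (10|23)=-1, (12|23)=+1; (−1)^{1·1·11}·(-1)^1·(+1)^1 = +1.
v=5: a=5^1·(≡4), b=5^3·(≡3) mod 5; (4|5)=+1, (3|5)=-1; (−1)^{1·3·2}·(+1)^3·(-1)^1 = -1.
v=11: a=11^1·(≡3), b=11^2·(≡7) mod 11; (3|11)=+1, (7|11)=-1; (−1)^{1·2·5}·(+1)^2·(-1)^1 = -1.
v=31: a=31^1·(≡26), b=31^-1·(≡1) mod 31; (26|31)=-1, (1|31)=+1; (−1)^{1·-1·15}·(-1)^-1·(+1)^1 = +1.
v=2: v_2(a)=-2, v_2(b)=10; units ≡ 1, 1 (mod 8); ε·ε+αω+βω = 0·0+-2·0+10·0 ≡ 0  ⇒  (a,b)_2 = +1.
v=3: a=3^-3·(≡1), b=3^1·(≡1) mod 3; (1|3)=+1, (1|3)=+1; (−1)^{-3·1·1}·(+1)^1·(+1)^-3 = -1.
v=19: a=19^0·(≡7), b=19^-2·(≡16) mod 19; (7|19)=+1, (16|19)=+1; (−1)^{0·-2·9}·(+1)^-2·(+1)^0 = +1.
v=17: a=17^0·(≡12), b=17^2·(≡12) mod 17; (12|17)=-1, (12|17)=-1; (−1)^{0·2·8}·(-1)^2·(-1)^0 = +1.
v=∞: -30470055 < 0 and 74865 > 0  ⇒  (a,b)_∞ = +1.
v=7: a=7^1·(≡4), b=7^1·(≡5) mod 7; (4|7)=+1, (5|7)=-1; (−1)^{1·1·3}·(+1)^1·(-1)^1 = +1.
v=43: a=43^2·(≡2), b=43^-2·(≡12) mod 43; (2|43)=-1, (12|43)=-1; (−1)^{2·-2·21}·(-1)^-2·(-1)^2 = +1.
|Ram(-30470055, 74865)| = 4, even; anisotropic at {3, 5, 11, 37}.

[3, 5, 11, 37]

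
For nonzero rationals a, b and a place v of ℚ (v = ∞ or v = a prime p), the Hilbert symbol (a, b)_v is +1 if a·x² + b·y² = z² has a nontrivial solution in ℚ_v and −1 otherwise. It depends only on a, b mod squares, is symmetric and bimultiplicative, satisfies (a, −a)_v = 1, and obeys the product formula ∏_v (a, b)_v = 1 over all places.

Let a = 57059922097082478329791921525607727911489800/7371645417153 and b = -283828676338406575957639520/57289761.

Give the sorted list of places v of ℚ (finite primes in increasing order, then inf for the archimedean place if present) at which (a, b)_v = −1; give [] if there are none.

[2, 17]

(a, b) ≡ (7106, -14630) mod (ℚ^×)²; places V = {2, 3, 5, 7, 11, 17, 19, 29, 41, ∞}.
(a,b)_3: α=-6, u≡2; β=-4, v≡1 (mod 3); (2|3)=-1, (1|3)=+1; sign (−1)^0·-1^-4·+1^-6 = +1.
(a,b)_19: α=17, u≡13; β=11, v≡9 (mod 19); (13|19)=-1, (9|19)=+1; sign (−1)^1·-1^11·+1^17 = +1.
(a,b)_5: α=2, u≡4; β=1, v≡1 (mod 5); (4|5)=+1, (1|5)=+1; sign (−1)^0·+1^1·+1^2 = +1.
(a,b)_7: α=12, u≡4; β=7, v≡3 (mod 7); (4|7)=+1, (3|7)=-1; sign (−1)^0·+1^7·-1^12 = +1.
(a,b)_29: α=-6, u≡16; β=-4, v≡26 (mod 29); (16|29)=+1, (26|29)=-1; sign (−1)^0·+1^-4·-1^-6 = +1.
(a,b)_∞: sgn(7106)=+, sgn(-14630)=−, so +1.
(a,b)_2: α=3, β=5; u≡1, v≡5 (mod 8); ε(u)ε(v)=0·0, αω(v)=3·1, βω(u)=5·0; sum ≡ 1  ⇒  -1.
(a,b)_17: α=-1, u≡10; β=0, v≡6 (mod 17); (10|17)=-1, (6|17)=-1; sign (−1)^0·-1^0·-1^-1 = -1.
(a,b)_41: α=4, u≡12; β=2, v≡34 (mod 41); (12|41)=-1, (34|41)=-1; sign (−1)^0·-1^2·-1^4 = +1.
(a,b)_11: α=3, u≡6; β=1, v≡4 (mod 11); (6|11)=-1, (4|11)=+1; sign (−1)^1·-1^1·+1^3 = +1.
Ram(7106, -14630) = {2, 17}; no ℚ_2-point on the conic.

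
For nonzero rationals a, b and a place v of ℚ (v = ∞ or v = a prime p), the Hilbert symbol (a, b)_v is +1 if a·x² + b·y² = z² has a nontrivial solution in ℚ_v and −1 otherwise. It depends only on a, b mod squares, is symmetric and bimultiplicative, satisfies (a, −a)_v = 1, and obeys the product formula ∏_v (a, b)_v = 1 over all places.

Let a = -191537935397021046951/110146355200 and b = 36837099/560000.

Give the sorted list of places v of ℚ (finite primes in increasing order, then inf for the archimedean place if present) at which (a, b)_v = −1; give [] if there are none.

[13, 23]

(a, b) ≡ (-2737, 4186) mod (ℚ^×)²; places V = {2, 3, 5, 7, 13, 17, 19, 23, ∞}.
(a,b)_3: α=12, u≡2; β=6, v≡1 (mod 3); (2|3)=-1, (1|3)=+1; sign (−1)^0·-1^6·+1^12 = +1.
(a,b)_7: α=-5, u≡4; β=-1, v≡3 (mod 7); (4|7)=+1, (3|7)=-1; sign (−1)^1·+1^-1·-1^-5 = +1.
(a,b)_5: α=-2, u≡3; β=-4, v≡4 (mod 5); (3|5)=-1, (4|5)=+1; sign (−1)^0·-1^-4·+1^-2 = +1.
(a,b)_19: α=2, u≡13; β=0, v≡1 (mod 19); (13|19)=-1, (1|19)=+1; sign (−1)^0·-1^0·+1^2 = +1.
(a,b)_2: α=-18, β=-7; u≡7, v≡5 (mod 8); ε(u)ε(v)=1·0, αω(v)=-18·1, βω(u)=-7·0; sum ≡ 0  ⇒  +1.
(a,b)_23: α=3, u≡19; β=1, v≡21 (mod 23); (19|23)=-1, (21|23)=-1; sign (−1)^1·-1^1·-1^3 = -1.
(a,b)_13: α=6, u≡6; β=3, v≡3 (mod 13); (6|13)=-1, (3|13)=+1; sign (−1)^0·-1^3·+1^6 = -1.
(a,b)_17: α=1, u≡16; β=0, v≡1 (mod 17); (16|17)=+1, (1|17)=+1; sign (−1)^0·+1^0·+1^1 = +1.
(a,b)_∞: sgn(-2737)=−, sgn(4186)=+, so +1.
|Ram(-2737, 4186)| = 2, even; anisotropic at {13, 23}.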